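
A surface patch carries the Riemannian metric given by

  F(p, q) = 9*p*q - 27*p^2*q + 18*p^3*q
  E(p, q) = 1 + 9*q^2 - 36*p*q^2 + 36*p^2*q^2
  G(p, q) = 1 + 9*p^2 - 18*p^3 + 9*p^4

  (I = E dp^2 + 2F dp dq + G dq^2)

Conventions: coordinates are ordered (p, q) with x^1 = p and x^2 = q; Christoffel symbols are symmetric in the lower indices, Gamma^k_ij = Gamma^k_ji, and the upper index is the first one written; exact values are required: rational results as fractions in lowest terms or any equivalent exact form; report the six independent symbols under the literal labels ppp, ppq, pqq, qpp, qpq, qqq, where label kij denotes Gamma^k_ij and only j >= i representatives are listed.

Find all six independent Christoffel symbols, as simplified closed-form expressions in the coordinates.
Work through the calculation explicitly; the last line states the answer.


E = 1 + 9*q^2 - 36*p*q^2 + 36*p^2*q^2; F = 9*p*q - 27*p^2*q + 18*p^3*q; G = 1 + 9*p^2 - 18*p^3 + 9*p^4
Gamma^k_ij = (1/2) g^{kl} (d_i g_jl + d_j g_il - d_l g_ij), with g^inv = (1/(EG-F^2)) [[G, -F], [-F, E]]
first partials: E_p = -36*q^2 + 72*p*q^2, E_q = 18*q - 72*p*q + 72*p^2*q, F_p = 9*q - 54*p*q + 54*p^2*q, F_q = 9*p - 27*p^2 + 18*p^3, G_p = 18*p - 54*p^2 + 36*p^3, G_q = 0
D = EG - F^2 = 1 + 9*q^2 + 9*p^2 - 36*p*q^2 - 18*p^3 + 36*p^2*q^2 + 9*p^4
expanded: Gamma^p_pp = (G E_p - 2F F_p + F E_q)/(2D), Gamma^p_pq = (G E_q - F G_p)/(2D), Gamma^p_qq = (2G F_q - G G_p - F G_q)/(2D), Gamma^q_pp = (2E F_p - E E_q - F E_p)/(2D), Gamma^q_pq = (E G_p - F E_q)/(2D), Gamma^q_qq = (E G_q - 2F F_q + F G_p)/(2D); substitute and cancel common factors

Answer: Gamma_ppp = (36*p*q^2 - 18*q^2)/(9*p^4 - 18*p^3 + 36*p^2*q^2 + 9*p^2 - 36*p*q^2 + 9*q^2 + 1), Gamma_ppq = (36*p^2*q - 36*p*q + 9*q)/(9*p^4 - 18*p^3 + 36*p^2*q^2 + 9*p^2 - 36*p*q^2 + 9*q^2 + 1), Gamma_pqq = 0, Gamma_qpp = (18*p^2*q - 18*p*q)/(9*p^4 - 18*p^3 + 36*p^2*q^2 + 9*p^2 - 36*p*q^2 + 9*q^2 + 1), Gamma_qpq = (18*p^3 - 27*p^2 + 9*p)/(9*p^4 - 18*p^3 + 36*p^2*q^2 + 9*p^2 - 36*p*q^2 + 9*q^2 + 1), Gamma_qqq = 0


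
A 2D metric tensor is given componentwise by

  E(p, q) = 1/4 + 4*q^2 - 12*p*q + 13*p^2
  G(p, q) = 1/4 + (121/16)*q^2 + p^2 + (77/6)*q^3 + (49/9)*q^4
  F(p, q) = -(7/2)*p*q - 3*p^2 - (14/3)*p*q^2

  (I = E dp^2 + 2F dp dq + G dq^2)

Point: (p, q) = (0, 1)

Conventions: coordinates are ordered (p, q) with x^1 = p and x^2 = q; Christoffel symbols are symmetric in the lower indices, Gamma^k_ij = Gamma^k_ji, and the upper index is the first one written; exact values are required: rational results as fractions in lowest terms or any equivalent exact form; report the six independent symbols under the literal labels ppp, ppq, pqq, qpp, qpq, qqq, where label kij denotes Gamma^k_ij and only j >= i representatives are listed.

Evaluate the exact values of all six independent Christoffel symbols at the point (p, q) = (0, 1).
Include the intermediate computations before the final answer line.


E = 17/4, F = 0, G = 3757/144 at the point
E_p = -12, E_q = 8, F_p = -49/6, F_q = 0, G_p = 0, G_q = 5429/72
EG - F^2 = 63869/576;  g^inv = (576/63869) * [[3757/144, 0], [0, 17/4]]
first-kind symbols [ij,l] = (1/2)(d_i g_jl + d_j g_il - d_l g_ij): [pp,p] = E_p/2 = -6, [pp,q] = F_p - E_q/2 = -73/6, [pq,p] = E_q/2 = 4, [pq,q] = G_p/2 = 0, [qq,p] = F_q - G_p/2 = 0, [qq,q] = G_q/2 = 5429/144
Gamma^p_ij = (G*[ij,p] - F*[ij,q])/(EG - F^2), Gamma^q_ij = (E*[ij,q] - F*[ij,p])/(EG - F^2)

Answer: Gamma_ppp = -24/17, Gamma_ppq = 16/17, Gamma_pqq = 0, Gamma_qpp = -1752/3757, Gamma_qpq = 0, Gamma_qqq = 5429/3757


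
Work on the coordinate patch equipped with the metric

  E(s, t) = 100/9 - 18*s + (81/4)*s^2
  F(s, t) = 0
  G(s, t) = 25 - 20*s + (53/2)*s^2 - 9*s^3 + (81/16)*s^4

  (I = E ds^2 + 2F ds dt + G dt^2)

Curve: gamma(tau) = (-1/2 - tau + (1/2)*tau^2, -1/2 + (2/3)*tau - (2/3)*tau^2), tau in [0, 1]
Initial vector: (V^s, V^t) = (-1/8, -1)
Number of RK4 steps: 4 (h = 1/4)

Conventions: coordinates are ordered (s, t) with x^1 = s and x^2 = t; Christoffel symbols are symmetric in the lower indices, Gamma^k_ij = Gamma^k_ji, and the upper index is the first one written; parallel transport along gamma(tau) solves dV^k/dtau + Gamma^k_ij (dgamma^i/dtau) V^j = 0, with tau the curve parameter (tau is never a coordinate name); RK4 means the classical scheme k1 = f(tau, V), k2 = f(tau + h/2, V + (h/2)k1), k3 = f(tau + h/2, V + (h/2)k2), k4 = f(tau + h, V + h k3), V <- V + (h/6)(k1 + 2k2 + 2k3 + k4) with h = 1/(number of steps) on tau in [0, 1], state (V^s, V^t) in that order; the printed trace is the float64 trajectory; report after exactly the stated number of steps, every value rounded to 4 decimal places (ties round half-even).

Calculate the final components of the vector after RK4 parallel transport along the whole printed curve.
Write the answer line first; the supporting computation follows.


Answer: V^s = -0.0965, V^t = -0.7089

gamma'(tau) = (-1 + tau, 2/3 - (4/3)*tau); f(tau, V)^k = -Gamma^k_ij(gamma(tau)) gamma'^i(tau) V^j; h = 1/4; intermediate values shown to 6 dp
curve data and Christoffel symbols at the stage parameters:
  tau = 0.000000: gamma = (-0.500000, -0.500000), gamma' = (-1.000000, 0.666667); Gamma_sss = -0.759724, Gamma_sst = 0.000000, Gamma_stt = 1.107931, Gamma_tss = 0.000000, Gamma_tst = -0.647619, Gamma_ttt = 0.000000
  tau = 0.125000: gamma = (-0.617188, -0.427083), gamma' = (-0.875000, 0.500000); Gamma_sss = -0.718179, Gamma_sst = 0.000000, Gamma_stt = 1.131761, Gamma_tss = 0.000000, Gamma_tst = -0.673677, Gamma_ttt = 0.000000
  tau = 0.250000: gamma = (-0.718750, -0.375000), gamma' = (-0.750000, 0.333333); Gamma_sss = -0.682551, Gamma_sst = 0.000000, Gamma_stt = 1.152730, Gamma_tss = 0.000000, Gamma_tst = -0.688747, Gamma_ttt = 0.000000
  tau = 0.375000: gamma = (-0.804688, -0.343750), gamma' = (-0.625000, 0.166667); Gamma_sss = -0.653484, Gamma_sst = 0.000000, Gamma_stt = 1.171377, Gamma_tss = 0.000000, Gamma_tst = -0.696862, Gamma_ttt = 0.000000
  tau = 0.500000: gamma = (-0.875000, -0.333333), gamma' = (-0.500000, 0.000000); Gamma_sss = -0.630680, Gamma_sst = 0.000000, Gamma_stt = 1.187451, Gamma_tss = 0.000000, Gamma_tst = -0.700784, Gamma_ttt = 0.000000
  tau = 0.625000: gamma = (-0.929688, -0.343750), gamma' = (-0.375000, -0.166667); Gamma_sss = -0.613615, Gamma_sst = 0.000000, Gamma_stt = 1.200516, Gamma_tss = 0.000000, Gamma_tst = -0.702354, Gamma_ttt = 0.000000
  tau = 0.750000: gamma = (-0.968750, -0.375000), gamma' = (-0.250000, -0.333333); Gamma_sss = -0.601799, Gamma_sst = 0.000000, Gamma_stt = 1.210160, Gamma_tss = 0.000000, Gamma_tst = -0.702765, Gamma_ttt = 0.000000
  tau = 0.875000: gamma = (-0.992188, -0.427083), gamma' = (-0.125000, -0.500000); Gamma_sss = -0.594860, Gamma_sst = 0.000000, Gamma_stt = 1.216072, Gamma_tss = 0.000000, Gamma_tst = -0.702750, Gamma_ttt = 0.000000
  tau = 1.000000: gamma = (-1.000000, -0.500000), gamma' = (0.000000, -0.666667); Gamma_sss = -0.592572, Gamma_sst = 0.000000, Gamma_stt = 1.218064, Gamma_tss = 0.000000, Gamma_tst = -0.702703, Gamma_ttt = 0.000000
step 0: V^s = -0.1250, V^t = -1.0000
step 1: k1 = (0.833586, 0.593651), k2 = (0.536961, 0.538718), k3 = (0.564146, 0.530277), k4 = (0.325095, 0.451762); V <- V + (h/6)(k1 + 2k2 + 2k3 + k4): V^s = 0.0150, V^t = -0.8674
step 2: k1 = (0.325579, 0.451495), k2 = (0.135552, 0.359661), k3 = (0.147495, 0.361902), k4 = (-0.016370, 0.272213); V <- V + (h/6)(k1 + 2k2 + 2k3 + k4): V^s = 0.0515, V^t = -0.7771
step 3: k1 = (-0.016243, 0.272280), k2 = (-0.160057, 0.189912), k3 = (-0.157980, 0.194728), k4 = (-0.295631, 0.125158); V <- V + (h/6)(k1 + 2k2 + 2k3 + k4): V^s = 0.0120, V^t = -0.7285
step 4: k1 = (-0.295658, 0.125171), k2 = (-0.431562, 0.071382), k3 = (-0.434387, 0.077942), k4 = (-0.575718, 0.045248); V <- V + (h/6)(k1 + 2k2 + 2k3 + k4): V^s = -0.0965, V^t = -0.7089


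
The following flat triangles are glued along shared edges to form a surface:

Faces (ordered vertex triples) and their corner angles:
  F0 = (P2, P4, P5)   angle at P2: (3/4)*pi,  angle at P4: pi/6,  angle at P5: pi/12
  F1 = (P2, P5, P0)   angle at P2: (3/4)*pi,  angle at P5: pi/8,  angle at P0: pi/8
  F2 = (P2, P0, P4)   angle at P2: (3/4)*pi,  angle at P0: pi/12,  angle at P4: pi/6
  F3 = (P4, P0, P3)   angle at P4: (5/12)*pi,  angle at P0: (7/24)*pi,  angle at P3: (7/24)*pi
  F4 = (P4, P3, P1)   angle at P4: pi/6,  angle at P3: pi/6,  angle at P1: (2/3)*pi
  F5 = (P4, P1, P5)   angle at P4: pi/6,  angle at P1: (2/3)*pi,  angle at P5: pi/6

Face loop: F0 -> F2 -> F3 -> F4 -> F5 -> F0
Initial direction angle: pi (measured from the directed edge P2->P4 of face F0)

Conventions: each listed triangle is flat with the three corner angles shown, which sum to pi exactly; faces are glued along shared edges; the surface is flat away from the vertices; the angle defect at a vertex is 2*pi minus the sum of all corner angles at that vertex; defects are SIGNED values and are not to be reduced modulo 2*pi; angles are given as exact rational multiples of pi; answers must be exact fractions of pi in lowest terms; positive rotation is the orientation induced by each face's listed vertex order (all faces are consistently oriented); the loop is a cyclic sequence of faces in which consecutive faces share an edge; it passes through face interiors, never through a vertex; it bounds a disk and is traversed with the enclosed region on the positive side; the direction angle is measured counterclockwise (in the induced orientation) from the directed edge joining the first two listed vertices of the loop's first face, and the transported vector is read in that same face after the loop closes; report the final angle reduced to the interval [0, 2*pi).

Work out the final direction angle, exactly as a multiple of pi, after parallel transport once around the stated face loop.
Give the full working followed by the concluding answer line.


enclosed vertex P4: corner angles sum to (13/12)*pi, defect = 2*pi - (13/12)*pi = (11/12)*pi
holonomy = initial angle + sum of enclosed defects (mod 2*pi), positive in the induced orientation
final angle = pi + (11/12)*pi = (23/12)*pi (mod 2*pi)

Answer: final direction angle = (23/12)*pi


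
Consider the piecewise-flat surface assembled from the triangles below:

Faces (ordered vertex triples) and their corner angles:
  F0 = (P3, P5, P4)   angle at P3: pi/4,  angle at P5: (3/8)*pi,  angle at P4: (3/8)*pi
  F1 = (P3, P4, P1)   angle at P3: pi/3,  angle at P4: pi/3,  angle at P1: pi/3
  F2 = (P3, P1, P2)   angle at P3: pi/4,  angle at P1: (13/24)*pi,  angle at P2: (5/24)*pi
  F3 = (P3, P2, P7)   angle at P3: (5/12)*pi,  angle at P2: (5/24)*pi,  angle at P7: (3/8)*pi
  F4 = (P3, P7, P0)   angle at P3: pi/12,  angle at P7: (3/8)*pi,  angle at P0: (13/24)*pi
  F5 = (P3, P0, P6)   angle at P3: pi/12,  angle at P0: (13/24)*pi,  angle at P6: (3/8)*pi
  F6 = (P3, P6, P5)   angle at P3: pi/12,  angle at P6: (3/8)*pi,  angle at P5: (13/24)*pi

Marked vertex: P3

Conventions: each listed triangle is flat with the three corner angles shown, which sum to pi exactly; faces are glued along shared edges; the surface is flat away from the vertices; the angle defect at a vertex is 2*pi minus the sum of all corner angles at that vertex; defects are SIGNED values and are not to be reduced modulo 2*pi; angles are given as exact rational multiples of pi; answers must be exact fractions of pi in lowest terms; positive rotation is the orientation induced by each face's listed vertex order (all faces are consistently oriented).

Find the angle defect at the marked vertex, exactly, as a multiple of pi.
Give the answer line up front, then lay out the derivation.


Answer: defect(P3) = pi/2

Sum of corner angles at P3: (3/2)*pi
defect = 2*pi - (3/2)*pi


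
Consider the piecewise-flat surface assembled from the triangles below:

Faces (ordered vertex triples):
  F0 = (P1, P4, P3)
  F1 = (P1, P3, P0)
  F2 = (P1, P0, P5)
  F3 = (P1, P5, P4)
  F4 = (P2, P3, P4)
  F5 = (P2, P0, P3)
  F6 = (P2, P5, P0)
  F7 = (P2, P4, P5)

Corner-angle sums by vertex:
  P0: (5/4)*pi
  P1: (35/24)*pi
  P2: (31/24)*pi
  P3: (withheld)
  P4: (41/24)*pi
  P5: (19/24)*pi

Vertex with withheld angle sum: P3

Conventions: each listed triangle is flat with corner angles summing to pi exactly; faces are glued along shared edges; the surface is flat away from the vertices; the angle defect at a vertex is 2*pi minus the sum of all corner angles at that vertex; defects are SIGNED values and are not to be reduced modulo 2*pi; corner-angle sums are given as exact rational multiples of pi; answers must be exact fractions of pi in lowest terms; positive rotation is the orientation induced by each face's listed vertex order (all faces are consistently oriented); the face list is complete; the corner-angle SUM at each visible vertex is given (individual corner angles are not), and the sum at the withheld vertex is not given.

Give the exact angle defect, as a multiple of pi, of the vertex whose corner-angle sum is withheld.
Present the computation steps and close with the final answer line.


V = 6, E = 12, F = 8; chi = V - E + F = 2
Gauss-Bonnet: total defect = 2*pi*chi = 4*pi; visible defects sum to (7/2)*pi

Answer: defect(P3) = pi/2


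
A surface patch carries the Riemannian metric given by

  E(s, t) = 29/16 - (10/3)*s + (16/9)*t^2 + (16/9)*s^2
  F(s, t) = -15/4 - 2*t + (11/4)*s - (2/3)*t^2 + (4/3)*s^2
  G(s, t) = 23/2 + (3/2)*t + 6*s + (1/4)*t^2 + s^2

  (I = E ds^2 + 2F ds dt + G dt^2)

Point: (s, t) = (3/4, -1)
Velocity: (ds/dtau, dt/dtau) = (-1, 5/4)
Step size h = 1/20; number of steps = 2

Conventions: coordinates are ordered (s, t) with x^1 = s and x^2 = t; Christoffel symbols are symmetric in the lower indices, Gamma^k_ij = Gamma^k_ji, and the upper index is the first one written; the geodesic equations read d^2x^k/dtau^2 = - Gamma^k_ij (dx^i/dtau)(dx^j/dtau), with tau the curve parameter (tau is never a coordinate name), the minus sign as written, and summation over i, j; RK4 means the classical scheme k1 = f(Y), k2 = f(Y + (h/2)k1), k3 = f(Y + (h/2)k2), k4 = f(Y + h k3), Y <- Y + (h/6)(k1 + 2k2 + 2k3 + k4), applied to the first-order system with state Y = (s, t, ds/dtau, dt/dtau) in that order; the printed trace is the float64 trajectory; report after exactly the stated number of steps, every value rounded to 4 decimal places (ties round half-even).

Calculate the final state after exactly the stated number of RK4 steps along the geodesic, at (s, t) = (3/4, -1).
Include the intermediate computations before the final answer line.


f(Y) = (ds/dtau, dt/dtau, -Gamma^s_ij Y'^i Y'^j, -Gamma^t_ij Y'^i Y'^j) with the Gammas evaluated at the stage position; h = 0.050000; intermediate values shown to 6 dp
step 0: s = 0.7500, t = -1.0000, ds/dtau = -1.0000, dt/dtau = 1.2500
step 1:
  k1: at (s, t) = (0.750000, -1.000000), (ds/dtau, dt/dtau) = (-1.000000, 1.250000); Gamma_sss = -0.241379, Gamma_sst = -0.901286, Gamma_stt = -2.129565, Gamma_tss = 0.432544, Gamma_tst = 0.268197, Gamma_ttt = 0.087703; k1 = (-1.000000, 1.250000, 1.315608, 0.100912)
  k2: at (s, t) = (0.725000, -0.968750), (ds/dtau, dt/dtau) = (-0.967110, 1.252523); Gamma_sss = -0.243764, Gamma_sst = -0.895154, Gamma_stt = -2.227263, Gamma_tss = 0.426734, Gamma_tst = 0.260904, Gamma_ttt = 0.071185; k2 = (-0.967110, 1.252523, 1.553505, 0.121278)
  k3: at (s, t) = (0.725822, -0.968687), (ds/dtau, dt/dtau) = (-0.961162, 1.253032); Gamma_sss = -0.243951, Gamma_sst = -0.895994, Gamma_stt = -2.228859, Gamma_tss = 0.426762, Gamma_tst = 0.261090, Gamma_ttt = 0.071743; k3 = (-0.961162, 1.253032, 1.566665, 0.121998)
  k4: at (s, t) = (0.701942, -0.937348), (ds/dtau, dt/dtau) = (-0.921667, 1.256100); Gamma_sss = -0.246983, Gamma_sst = -0.888949, Gamma_stt = -2.333751, Gamma_tss = 0.420790, Gamma_tst = 0.253973, Gamma_ttt = 0.053955; k4 = (-0.921667, 1.256100, 1.833683, 0.145474)
  Y <- Y + (h/6)(k1 + 2k2 + 2k3 + k4): s = 0.7018, t = -0.9374, ds/dtau = -0.9218, dt/dtau = 1.2561
step 2:
  k1: at (s, t) = (0.701848, -0.937357), (ds/dtau, dt/dtau) = (-0.921753, 1.256108); Gamma_sss = -0.246962, Gamma_sst = -0.888850, Gamma_stt = -2.333550, Gamma_tss = 0.420787, Gamma_tst = 0.253953, Gamma_ttt = 0.053890; k1 = (-0.921753, 1.256108, 1.833460, 0.145524)
  k2: at (s, t) = (0.678804, -0.905954), (ds/dtau, dt/dtau) = (-0.875917, 1.259746); Gamma_sss = -0.250627, Gamma_sst = -0.880455, Gamma_stt = -2.445569, Gamma_tss = 0.414633, Gamma_tst = 0.246986, Gamma_ttt = 0.034495; k2 = (-0.875917, 1.259746, 2.130263, 0.172204)
  k3: at (s, t) = (0.679950, -0.905863), (ds/dtau, dt/dtau) = (-0.868497, 1.260413); Gamma_sss = -0.250867, Gamma_sst = -0.881712, Gamma_stt = -2.448161, Gamma_tss = 0.414677, Gamma_tst = 0.247227, Gamma_ttt = 0.035324; k3 = (-0.868497, 1.260413, 2.148116, 0.172359)
  k4: at (s, t) = (0.658423, -0.874336), (ds/dtau, dt/dtau) = (-0.814347, 1.264726); Gamma_sss = -0.255337, Gamma_sst = -0.872649, Gamma_stt = -2.569859, Gamma_tss = 0.408364, Gamma_tst = 0.240571, Gamma_ttt = 0.014710; k4 = (-0.814347, 1.264726, 2.482372, 0.201201)
  Y <- Y + (h/6)(k1 + 2k2 + 2k3 + k4): s = 0.6583, t = -0.8743, ds/dtau = -0.8145, dt/dtau = 1.2647

Answer: s = 0.6583, t = -0.8743, ds/dtau = -0.8145, dt/dtau = 1.2647


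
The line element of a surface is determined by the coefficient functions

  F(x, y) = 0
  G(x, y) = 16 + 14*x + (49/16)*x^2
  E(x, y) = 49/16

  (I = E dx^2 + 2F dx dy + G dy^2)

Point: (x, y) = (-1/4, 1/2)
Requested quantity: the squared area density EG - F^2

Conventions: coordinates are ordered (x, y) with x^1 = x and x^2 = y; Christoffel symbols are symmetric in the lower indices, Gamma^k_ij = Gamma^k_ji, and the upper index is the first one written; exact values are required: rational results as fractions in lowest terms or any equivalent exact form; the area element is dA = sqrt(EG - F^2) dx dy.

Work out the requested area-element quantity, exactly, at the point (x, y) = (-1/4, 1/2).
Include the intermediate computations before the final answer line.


E = 49/16, F = 0, G = 3249/256; EG - F^2 = 159201/4096

Answer: EG - F^2 = 159201/4096


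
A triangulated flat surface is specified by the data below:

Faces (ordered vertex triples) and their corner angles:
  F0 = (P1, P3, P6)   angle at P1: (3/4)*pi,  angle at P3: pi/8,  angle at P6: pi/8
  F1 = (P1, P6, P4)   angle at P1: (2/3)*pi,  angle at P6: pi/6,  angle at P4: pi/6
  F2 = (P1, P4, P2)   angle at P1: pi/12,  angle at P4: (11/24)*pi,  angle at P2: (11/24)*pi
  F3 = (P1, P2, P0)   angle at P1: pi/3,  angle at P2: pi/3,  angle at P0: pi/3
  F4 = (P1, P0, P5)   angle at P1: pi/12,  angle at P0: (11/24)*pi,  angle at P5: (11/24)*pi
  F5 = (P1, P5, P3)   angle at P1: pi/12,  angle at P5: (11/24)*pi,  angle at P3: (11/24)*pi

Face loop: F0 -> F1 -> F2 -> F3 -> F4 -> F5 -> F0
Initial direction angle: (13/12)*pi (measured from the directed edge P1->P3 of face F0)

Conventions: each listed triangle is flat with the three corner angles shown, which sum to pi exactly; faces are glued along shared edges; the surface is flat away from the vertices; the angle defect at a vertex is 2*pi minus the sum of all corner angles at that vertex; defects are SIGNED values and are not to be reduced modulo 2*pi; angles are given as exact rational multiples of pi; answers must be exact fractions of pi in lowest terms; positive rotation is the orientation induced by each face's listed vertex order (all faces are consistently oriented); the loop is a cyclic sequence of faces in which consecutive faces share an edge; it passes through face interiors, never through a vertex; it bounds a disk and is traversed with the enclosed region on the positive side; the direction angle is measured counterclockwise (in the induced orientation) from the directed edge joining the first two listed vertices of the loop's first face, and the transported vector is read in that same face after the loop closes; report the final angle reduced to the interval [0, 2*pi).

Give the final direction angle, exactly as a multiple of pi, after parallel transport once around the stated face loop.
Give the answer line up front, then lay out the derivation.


Answer: final direction angle = (13/12)*pi

enclosed vertex P1: corner angles sum to 2*pi, defect = 2*pi - 2*pi = 0
by Gauss-Bonnet the loop rotates the vector by the enclosed defect sum (positive orientation, mod 2*pi)
final angle = (13/12)*pi + 0 = (13/12)*pi (mod 2*pi)


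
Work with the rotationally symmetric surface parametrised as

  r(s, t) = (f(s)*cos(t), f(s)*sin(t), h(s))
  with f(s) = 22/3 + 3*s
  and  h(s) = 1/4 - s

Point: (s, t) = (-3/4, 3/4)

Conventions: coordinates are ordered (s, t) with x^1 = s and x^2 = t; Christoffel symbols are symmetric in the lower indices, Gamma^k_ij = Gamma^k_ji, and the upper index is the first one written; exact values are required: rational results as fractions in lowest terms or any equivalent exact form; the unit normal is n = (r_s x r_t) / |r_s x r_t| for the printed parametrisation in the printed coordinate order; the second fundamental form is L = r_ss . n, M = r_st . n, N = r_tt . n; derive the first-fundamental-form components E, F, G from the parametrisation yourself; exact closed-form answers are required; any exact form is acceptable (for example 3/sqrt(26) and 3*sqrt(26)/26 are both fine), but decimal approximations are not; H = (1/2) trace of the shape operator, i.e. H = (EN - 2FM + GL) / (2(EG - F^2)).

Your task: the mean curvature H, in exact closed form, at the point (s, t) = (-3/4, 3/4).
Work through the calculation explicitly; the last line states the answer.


f = 61/12, f' = 3, f'' = 0, h' = -1, h'' = 0
E = 10, F = 0, G = 3721/144; answer radicand W^2 = 10
unnormalised second-form numerators: l = 0, m = 0, n = -61/12; L = l/sqrt(10), and similarly M = m/sqrt(W^2), N = n/sqrt(W^2)
H = (E*n - 2*F*m + G*l) / (2*(EG - F^2)*sqrt(W^2)); E*n - 2*F*m + G*l = -305/6, EG - F^2 = 18605/72, so H = (-6/61)/sqrt(10)

Answer: H = -3*sqrt(10)/305


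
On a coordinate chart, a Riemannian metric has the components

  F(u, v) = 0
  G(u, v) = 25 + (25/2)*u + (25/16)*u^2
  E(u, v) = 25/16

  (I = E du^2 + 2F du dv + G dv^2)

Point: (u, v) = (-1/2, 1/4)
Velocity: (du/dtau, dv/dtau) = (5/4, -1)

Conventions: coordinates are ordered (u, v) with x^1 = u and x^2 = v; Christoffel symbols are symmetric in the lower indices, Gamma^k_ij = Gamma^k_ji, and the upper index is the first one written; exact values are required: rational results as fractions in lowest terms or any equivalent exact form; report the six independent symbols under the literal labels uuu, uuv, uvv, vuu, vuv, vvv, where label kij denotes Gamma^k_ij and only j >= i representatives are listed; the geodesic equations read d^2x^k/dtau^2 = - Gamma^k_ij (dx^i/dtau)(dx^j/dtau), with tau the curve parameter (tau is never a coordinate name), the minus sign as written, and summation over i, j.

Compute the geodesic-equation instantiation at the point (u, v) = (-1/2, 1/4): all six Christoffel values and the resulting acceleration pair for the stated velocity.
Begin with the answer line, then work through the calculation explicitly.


Answer: Gamma_uuu = 0, Gamma_uuv = 0, Gamma_uvv = -7/2, Gamma_vuu = 0, Gamma_vuv = 2/7, Gamma_vvv = 0; accelerations (d^2u/dtau^2, d^2v/dtau^2) = (7/2, 5/7)

E = 25/16, F = 0, G = 1225/64 at the point
E_u = 0, E_v = 0, F_u = 0, F_v = 0, G_u = 175/16, G_v = 0
EG - F^2 = 30625/1024;  g^inv = (1024/30625) * [[1225/64, 0], [0, 25/16]]
first-kind symbols [ij,l] = (1/2)(d_i g_jl + d_j g_il - d_l g_ij): [uu,u] = E_u/2 = 0, [uu,v] = F_u - E_v/2 = 0, [uv,u] = E_v/2 = 0, [uv,v] = G_u/2 = 175/32, [vv,u] = F_v - G_u/2 = -175/32, [vv,v] = G_v/2 = 0
Gamma^u_ij = (G*[ij,u] - F*[ij,v])/(EG - F^2), Gamma^v_ij = (E*[ij,v] - F*[ij,u])/(EG - F^2)
Gamma_uuu = 0, Gamma_uuv = 0, Gamma_uvv = -7/2, Gamma_vuu = 0, Gamma_vuv = 2/7, Gamma_vvv = 0
d^2u/dtau^2 = -(Gamma_uuu*(5/4)^2 + 2*Gamma_uuv*(5/4)*(-1) + Gamma_uvv*(-1)^2) = 7/2
d^2v/dtau^2 = -(Gamma_vuu*(5/4)^2 + 2*Gamma_vuv*(5/4)*(-1) + Gamma_vvv*(-1)^2) = 5/7


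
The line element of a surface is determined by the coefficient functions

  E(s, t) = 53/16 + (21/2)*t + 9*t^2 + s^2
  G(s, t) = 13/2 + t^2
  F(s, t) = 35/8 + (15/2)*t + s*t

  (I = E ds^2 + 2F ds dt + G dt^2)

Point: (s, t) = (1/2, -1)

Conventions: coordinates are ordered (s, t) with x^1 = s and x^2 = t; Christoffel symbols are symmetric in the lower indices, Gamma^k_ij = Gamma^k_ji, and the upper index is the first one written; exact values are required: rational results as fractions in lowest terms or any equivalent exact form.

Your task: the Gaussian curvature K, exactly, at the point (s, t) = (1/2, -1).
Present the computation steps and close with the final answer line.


E = 33/16, F = -29/8, G = 15/2, EG - F^2 = 149/64 at the point
E_s = 1, E_t = -15/2, F_s = -1, F_t = 8, G_s = 0, G_t = -2
E_tt = 18, F_st = 1, G_ss = 0
By Brioschi, K is (det M1 - det M2) divided by (EG - F^2) squared.
M1 = [[-E_tt/2 + F_st - G_ss/2, E_s/2, F_s - E_t/2], [F_t - G_s/2, E, F], [G_t/2, F, G]] = [[-8, 1/2, 11/4], [8, 33/16, -29/8], [-1, -29/8, 15/2]]; det M1 = -7737/64
M2 = [[0, E_t/2, G_s/2], [E_t/2, E, F], [G_s/2, F, G]] = [[0, -15/4, 0], [-15/4, 33/16, -29/8], [0, -29/8, 15/2]]; det M2 = -3375/32
det M1 - det M2 = -987/64; K = -987/64 / (149/64)^2 = -63168/22201

Answer: K = -63168/22201


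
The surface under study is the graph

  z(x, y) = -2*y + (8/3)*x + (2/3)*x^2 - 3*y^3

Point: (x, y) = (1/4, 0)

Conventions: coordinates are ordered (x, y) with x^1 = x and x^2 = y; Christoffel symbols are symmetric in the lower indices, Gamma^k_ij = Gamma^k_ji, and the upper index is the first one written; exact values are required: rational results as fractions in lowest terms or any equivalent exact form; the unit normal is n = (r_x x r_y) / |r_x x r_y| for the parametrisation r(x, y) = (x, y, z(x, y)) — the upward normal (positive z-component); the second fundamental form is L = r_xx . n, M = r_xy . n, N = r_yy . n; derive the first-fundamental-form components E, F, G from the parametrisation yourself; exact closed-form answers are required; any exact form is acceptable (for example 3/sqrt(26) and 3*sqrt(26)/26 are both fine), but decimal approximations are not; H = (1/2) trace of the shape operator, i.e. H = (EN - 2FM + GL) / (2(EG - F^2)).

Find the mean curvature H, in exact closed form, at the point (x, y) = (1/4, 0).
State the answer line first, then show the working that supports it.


Answer: H = 5*sqrt(14)/294

z_x = 3, z_y = -2, z_xx = 4/3, z_xy = 0, z_yy = 0
E = 10, F = -6, G = 5; answer radicand W^2 = 14
unnormalised second-form numerators: l = 4/3, m = 0, n = 0; L = l/sqrt(14), and similarly M = m/sqrt(W^2), N = n/sqrt(W^2)
H = (E*n - 2*F*m + G*l) / (2*(EG - F^2)*sqrt(W^2)); E*n - 2*F*m + G*l = 20/3, EG - F^2 = 14, so H = (5/21)/sqrt(14)


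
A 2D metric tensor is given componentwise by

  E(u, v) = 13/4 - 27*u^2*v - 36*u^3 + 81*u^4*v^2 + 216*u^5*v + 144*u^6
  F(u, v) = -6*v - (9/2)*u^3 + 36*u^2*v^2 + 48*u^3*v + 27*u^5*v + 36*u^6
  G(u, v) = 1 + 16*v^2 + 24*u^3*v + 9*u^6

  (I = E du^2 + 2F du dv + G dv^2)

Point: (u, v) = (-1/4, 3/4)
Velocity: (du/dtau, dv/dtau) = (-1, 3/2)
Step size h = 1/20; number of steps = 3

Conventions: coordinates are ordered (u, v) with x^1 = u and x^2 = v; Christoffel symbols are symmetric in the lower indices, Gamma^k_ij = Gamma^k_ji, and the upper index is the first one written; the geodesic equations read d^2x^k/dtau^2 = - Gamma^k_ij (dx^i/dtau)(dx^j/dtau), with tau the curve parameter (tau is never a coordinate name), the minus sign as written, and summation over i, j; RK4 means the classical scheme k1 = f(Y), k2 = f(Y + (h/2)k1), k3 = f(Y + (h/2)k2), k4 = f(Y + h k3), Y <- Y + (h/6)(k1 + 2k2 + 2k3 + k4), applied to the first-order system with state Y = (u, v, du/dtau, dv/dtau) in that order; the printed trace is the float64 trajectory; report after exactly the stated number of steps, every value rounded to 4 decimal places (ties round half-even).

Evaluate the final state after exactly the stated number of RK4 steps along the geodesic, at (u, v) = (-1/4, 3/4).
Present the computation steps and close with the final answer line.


f(Y) = (du/dtau, dv/dtau, -Gamma^u_ij Y'^i Y'^j, -Gamma^v_ij Y'^i Y'^j) with the Gammas evaluated at the stage position; h = 0.050000; intermediate values shown to 6 dp
step 0: u = -0.2500, v = 0.7500, du/dtau = -1.0000, dv/dtau = 1.5000
step 1:
  k1: at (u, v) = (-0.250000, 0.750000), (du/dtau, dv/dtau) = (-1.000000, 1.500000); Gamma_uuu = 0.125749, Gamma_uuv = -0.062875, Gamma_uvv = -0.447109, Gamma_vuu = -0.293415, Gamma_vuv = 0.146707, Gamma_vvv = 1.043253; k1 = (-1.000000, 1.500000, 0.691621, -1.613782)
  k2: at (u, v) = (-0.275000, 0.787500), (du/dtau, dv/dtau) = (-0.982709, 1.459655); Gamma_uuu = 0.118832, Gamma_uuv = -0.068797, Gamma_uvv = -0.404318, Gamma_vuu = -0.302336, Gamma_vuv = 0.175037, Gamma_vvv = 1.028682; k2 = (-0.982709, 1.459655, 0.549312, -1.397580)
  k3: at (u, v) = (-0.274568, 0.786491), (du/dtau, dv/dtau) = (-0.986267, 1.465060); Gamma_uuu = 0.118889, Gamma_uuv = -0.068764, Gamma_uvv = -0.405398, Gamma_vuu = -0.301820, Gamma_vuv = 0.174569, Gamma_vvv = 1.029166; k3 = (-0.986267, 1.465060, 0.555779, -1.410933)
  k4: at (u, v) = (-0.299313, 0.823253), (du/dtau, dv/dtau) = (-0.972211, 1.429453); Gamma_uuu = 0.110683, Gamma_uuv = -0.073742, Gamma_uvv = -0.365831, Gamma_vuu = -0.307061, Gamma_vuv = 0.204579, Gamma_vvv = 1.014906; k4 = (-0.972211, 1.429453, 0.437936, -1.214943)
  Y <- Y + (h/6)(k1 + 2k2 + 2k3 + k4): u = -0.2993, v = 0.8232, du/dtau = -0.9722, dv/dtau = 1.4296
step 2:
  k1: at (u, v) = (-0.299251, 0.823157), (du/dtau, dv/dtau) = (-0.972169, 1.429619); Gamma_uuu = 0.110704, Gamma_uuv = -0.073732, Gamma_uvv = -0.365930, Gamma_vuu = -0.307048, Gamma_vuv = 0.204502, Gamma_vvv = 1.014944; k1 = (-0.972169, 1.429619, 0.438316, -1.215712)
  k2: at (u, v) = (-0.323556, 0.858898), (du/dtau, dv/dtau) = (-0.961211, 1.399226); Gamma_uuu = 0.101609, Gamma_uuv = -0.077616, Gamma_uvv = -0.329514, Gamma_vuu = -0.308746, Gamma_vuv = 0.235842, Gamma_vvv = 1.001248; k2 = (-0.961211, 1.399226, 0.342473, -1.040624)
  k3: at (u, v) = (-0.323282, 0.858138), (du/dtau, dv/dtau) = (-0.963607, 1.403603); Gamma_uuu = 0.101643, Gamma_uuv = -0.077654, Gamma_uvv = -0.330232, Gamma_vuu = -0.308295, Gamma_vuv = 0.235534, Gamma_vvv = 1.001633; k3 = (-0.963607, 1.403603, 0.346154, -1.049926)
  k4: at (u, v) = (-0.347432, 0.893338), (du/dtau, dv/dtau) = (-0.954861, 1.377122); Gamma_uuu = 0.091876, Gamma_uuv = -0.080415, Gamma_uvv = -0.296086, Gamma_vuu = -0.306701, Gamma_vuv = 0.268442, Gamma_vvv = 0.988393; k4 = (-0.954861, 1.377122, 0.266262, -0.888834)
  Y <- Y + (h/6)(k1 + 2k2 + 2k3 + k4): u = -0.3474, v = 0.8933, du/dtau = -0.9548, dv/dtau = 1.3772
step 3:
  k1: at (u, v) = (-0.347390, 0.893261), (du/dtau, dv/dtau) = (-0.954820, 1.377238); Gamma_uuu = 0.091890, Gamma_uuv = -0.080415, Gamma_uvv = -0.296157, Gamma_vuu = -0.306684, Gamma_vuv = 0.268387, Gamma_vvv = 0.988426; k1 = (-0.954820, 1.377238, 0.266476, -0.889367)
  k2: at (u, v) = (-0.371261, 0.927692), (du/dtau, dv/dtau) = (-0.948158, 1.355004); Gamma_uuu = 0.081743, Gamma_uuv = -0.081946, Gamma_uvv = -0.264234, Gamma_vuu = -0.301872, Gamma_vuv = 0.302622, Gamma_vvv = 0.975799; k2 = (-0.948158, 1.355004, 0.201094, -0.742625)
  k3: at (u, v) = (-0.371094, 0.927136), (du/dtau, dv/dtau) = (-0.949793, 1.358673); Gamma_uuu = 0.081755, Gamma_uuv = -0.082020, Gamma_uvv = -0.264709, Gamma_vuu = -0.301464, Gamma_vuv = 0.302441, Gamma_vvv = 0.976091; k3 = (-0.949793, 1.358673, 0.203212, -0.749327)
  k4: at (u, v) = (-0.394880, 0.961194), (du/dtau, dv/dtau) = (-0.944660, 1.339772); Gamma_uuu = 0.071402, Gamma_uuv = -0.082233, Gamma_uvv = -0.234387, Gamma_vuu = -0.293644, Gamma_vuv = 0.338188, Gamma_vvv = 0.963930; k4 = (-0.944660, 1.339772, 0.148852, -0.612160)
  Y <- Y + (h/6)(k1 + 2k2 + 2k3 + k4): u = -0.3949, v = 0.9611, du/dtau = -0.9446, dv/dtau = 1.3399

Answer: u = -0.3949, v = 0.9611, du/dtau = -0.9446, dv/dtau = 1.3399


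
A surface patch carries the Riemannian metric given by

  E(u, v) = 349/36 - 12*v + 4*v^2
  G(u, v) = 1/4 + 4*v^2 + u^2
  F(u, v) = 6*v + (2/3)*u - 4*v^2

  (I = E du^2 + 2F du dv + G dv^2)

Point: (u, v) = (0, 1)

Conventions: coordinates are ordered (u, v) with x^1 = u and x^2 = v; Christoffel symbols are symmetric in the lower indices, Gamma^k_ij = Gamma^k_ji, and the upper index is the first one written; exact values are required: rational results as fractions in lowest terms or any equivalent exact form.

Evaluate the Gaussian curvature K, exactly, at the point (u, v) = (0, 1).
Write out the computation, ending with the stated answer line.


E = 61/36, F = 2, G = 17/4, EG - F^2 = 461/144 at the point
E_u = 0, E_v = -4, F_u = 2/3, F_v = -2, G_u = 0, G_v = 8
E_vv = 8, F_uv = 0, G_uu = 2
Evaluate Brioschi's two determinant matrices M1, M2 and divide by (EG - F^2)^2.
M1 = [[-E_vv/2 + F_uv - G_uu/2, E_u/2, F_u - E_v/2], [F_v - G_u/2, E, F], [G_v/2, F, G]] = [[-5, 0, 8/3], [-2, 61/36, 2], [4, 2, 17/4]]; det M1 = -19331/432
M2 = [[0, E_v/2, G_u/2], [E_v/2, E, F], [G_u/2, F, G]] = [[0, -2, 0], [-2, 61/36, 2], [0, 2, 17/4]]; det M2 = -17
det M1 - det M2 = -11987/432; K = -11987/432 / (461/144)^2 = -575376/212521

Answer: K = -575376/212521


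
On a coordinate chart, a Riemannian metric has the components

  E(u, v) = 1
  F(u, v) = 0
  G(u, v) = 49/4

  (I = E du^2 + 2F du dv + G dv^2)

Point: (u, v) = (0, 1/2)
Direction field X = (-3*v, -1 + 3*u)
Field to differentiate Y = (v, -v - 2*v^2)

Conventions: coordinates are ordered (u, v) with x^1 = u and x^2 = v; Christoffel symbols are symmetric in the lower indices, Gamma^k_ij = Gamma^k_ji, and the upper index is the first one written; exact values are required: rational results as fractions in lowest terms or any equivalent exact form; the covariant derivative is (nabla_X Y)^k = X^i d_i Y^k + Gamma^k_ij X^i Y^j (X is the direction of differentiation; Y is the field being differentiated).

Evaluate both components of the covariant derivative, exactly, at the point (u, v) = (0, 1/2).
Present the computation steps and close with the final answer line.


E = 1, F = 0, G = 49/4 at the point
E_u = 0, E_v = 0, F_u = 0, F_v = 0, G_u = 0, G_v = 0
EG - F^2 = 49/4;  g^inv = (4/49) * [[49/4, 0], [0, 1]]
first-kind symbols [ij,l] = (1/2)(d_i g_jl + d_j g_il - d_l g_ij): [uu,u] = E_u/2 = 0, [uu,v] = F_u - E_v/2 = 0, [uv,u] = E_v/2 = 0, [uv,v] = G_u/2 = 0, [vv,u] = F_v - G_u/2 = 0, [vv,v] = G_v/2 = 0
Gamma^u_ij = (G*[ij,u] - F*[ij,v])/(EG - F^2), Gamma^v_ij = (E*[ij,v] - F*[ij,u])/(EG - F^2)
Gamma_uuu = 0, Gamma_uuv = 0, Gamma_uvv = 0, Gamma_vuu = 0, Gamma_vuv = 0, Gamma_vvv = 0
X = (-3/2, -1), Y = (1/2, -1) at the point

Answer: (nabla_X Y)^u = -1, (nabla_X Y)^v = 3


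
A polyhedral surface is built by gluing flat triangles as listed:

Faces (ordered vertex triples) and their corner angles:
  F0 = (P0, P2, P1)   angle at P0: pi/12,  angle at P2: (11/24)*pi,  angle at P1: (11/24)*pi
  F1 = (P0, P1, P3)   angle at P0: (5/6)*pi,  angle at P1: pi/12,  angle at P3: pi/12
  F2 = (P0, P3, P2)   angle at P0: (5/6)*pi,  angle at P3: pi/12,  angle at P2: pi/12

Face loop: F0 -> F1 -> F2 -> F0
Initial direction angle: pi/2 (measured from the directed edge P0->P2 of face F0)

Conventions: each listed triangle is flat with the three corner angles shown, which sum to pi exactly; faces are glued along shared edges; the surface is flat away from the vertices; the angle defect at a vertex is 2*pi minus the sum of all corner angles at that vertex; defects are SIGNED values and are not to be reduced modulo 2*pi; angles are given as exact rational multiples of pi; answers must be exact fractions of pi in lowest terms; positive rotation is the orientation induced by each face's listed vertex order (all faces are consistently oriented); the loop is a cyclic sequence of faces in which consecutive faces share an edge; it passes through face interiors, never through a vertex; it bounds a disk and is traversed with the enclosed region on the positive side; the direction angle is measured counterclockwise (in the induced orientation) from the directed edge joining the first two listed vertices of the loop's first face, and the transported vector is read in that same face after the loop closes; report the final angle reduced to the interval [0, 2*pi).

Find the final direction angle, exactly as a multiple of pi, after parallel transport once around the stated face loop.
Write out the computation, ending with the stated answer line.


enclosed vertex P0: corner angles sum to (7/4)*pi, defect = 2*pi - (7/4)*pi = pi/4
the rotation equals the total enclosed defect, so the final angle is initial + defects (mod 2*pi)
final angle = pi/2 + pi/4 = (3/4)*pi (mod 2*pi)

Answer: final direction angle = (3/4)*pi


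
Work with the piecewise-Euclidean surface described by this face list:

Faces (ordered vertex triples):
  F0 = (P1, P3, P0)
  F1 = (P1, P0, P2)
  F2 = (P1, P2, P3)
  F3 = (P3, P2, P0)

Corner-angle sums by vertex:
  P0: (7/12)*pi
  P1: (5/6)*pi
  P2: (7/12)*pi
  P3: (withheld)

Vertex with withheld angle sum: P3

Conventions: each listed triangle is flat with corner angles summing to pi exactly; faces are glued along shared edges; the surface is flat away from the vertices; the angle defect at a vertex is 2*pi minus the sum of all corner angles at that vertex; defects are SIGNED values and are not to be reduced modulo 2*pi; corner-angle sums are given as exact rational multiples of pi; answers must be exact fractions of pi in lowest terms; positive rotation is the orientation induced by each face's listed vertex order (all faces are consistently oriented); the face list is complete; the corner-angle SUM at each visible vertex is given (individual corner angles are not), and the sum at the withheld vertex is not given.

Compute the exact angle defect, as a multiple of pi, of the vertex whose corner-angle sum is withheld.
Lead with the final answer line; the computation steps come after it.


Answer: defect(P3) = 0

V = 4, E = 6, F = 4; chi = V - E + F = 2
Gauss-Bonnet: total defect = 2*pi*chi = 4*pi; visible defects sum to 4*pi


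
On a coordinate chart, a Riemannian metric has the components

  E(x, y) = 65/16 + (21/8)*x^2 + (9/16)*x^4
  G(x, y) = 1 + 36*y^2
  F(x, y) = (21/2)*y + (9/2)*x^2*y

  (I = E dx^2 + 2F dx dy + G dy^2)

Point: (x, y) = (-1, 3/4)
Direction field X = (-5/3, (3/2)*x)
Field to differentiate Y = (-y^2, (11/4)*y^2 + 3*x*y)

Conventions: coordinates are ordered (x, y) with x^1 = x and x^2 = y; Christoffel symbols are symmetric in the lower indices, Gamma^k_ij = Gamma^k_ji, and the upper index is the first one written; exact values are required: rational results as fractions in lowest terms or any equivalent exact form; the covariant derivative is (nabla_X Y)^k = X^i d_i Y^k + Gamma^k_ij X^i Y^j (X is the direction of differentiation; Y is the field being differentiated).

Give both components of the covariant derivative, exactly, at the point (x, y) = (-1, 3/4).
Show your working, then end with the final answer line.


E = 29/4, F = 45/4, G = 85/4 at the point
E_x = -15/2, E_y = 0, F_x = -27/4, F_y = 15, G_x = 0, G_y = 54
EG - F^2 = 55/2;  g^inv = (2/55) * [[85/4, -45/4], [-45/4, 29/4]]
first-kind symbols [ij,l] = (1/2)(d_i g_jl + d_j g_il - d_l g_ij): [xx,x] = E_x/2 = -15/4, [xx,y] = F_x - E_y/2 = -27/4, [xy,x] = E_y/2 = 0, [xy,y] = G_x/2 = 0, [yy,x] = F_y - G_x/2 = 15, [yy,y] = G_y/2 = 27
Gamma^x_ij = (G*[ij,x] - F*[ij,y])/(EG - F^2), Gamma^y_ij = (E*[ij,y] - F*[ij,x])/(EG - F^2)
Gamma_xxx = -3/22, Gamma_xxy = 0, Gamma_xyy = 6/11, Gamma_yxx = -27/110, Gamma_yxy = 0, Gamma_yyy = 54/55
X = (-5/3, -3/2), Y = (-9/16, -45/64) at the point

Answer: (nabla_X Y)^x = 1899/704, (nabla_X Y)^y = -3261/704


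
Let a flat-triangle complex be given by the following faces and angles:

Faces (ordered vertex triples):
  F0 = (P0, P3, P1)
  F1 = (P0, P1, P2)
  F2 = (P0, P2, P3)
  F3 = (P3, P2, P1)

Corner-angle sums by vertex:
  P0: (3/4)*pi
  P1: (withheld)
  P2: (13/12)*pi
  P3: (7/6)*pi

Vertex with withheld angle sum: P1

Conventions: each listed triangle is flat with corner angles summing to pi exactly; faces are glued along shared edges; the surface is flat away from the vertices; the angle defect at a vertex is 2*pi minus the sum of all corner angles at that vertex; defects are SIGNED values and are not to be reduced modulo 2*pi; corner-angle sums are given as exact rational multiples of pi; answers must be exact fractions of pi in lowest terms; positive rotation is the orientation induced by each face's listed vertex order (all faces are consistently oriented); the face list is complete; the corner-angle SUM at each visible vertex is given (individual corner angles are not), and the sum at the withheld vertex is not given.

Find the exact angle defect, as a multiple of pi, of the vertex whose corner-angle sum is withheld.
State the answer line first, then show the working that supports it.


Answer: defect(P1) = pi

V = 4, E = 6, F = 4; chi = V - E + F = 2
Gauss-Bonnet: total defect = 2*pi*chi = 4*pi; visible defects sum to 3*pi
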